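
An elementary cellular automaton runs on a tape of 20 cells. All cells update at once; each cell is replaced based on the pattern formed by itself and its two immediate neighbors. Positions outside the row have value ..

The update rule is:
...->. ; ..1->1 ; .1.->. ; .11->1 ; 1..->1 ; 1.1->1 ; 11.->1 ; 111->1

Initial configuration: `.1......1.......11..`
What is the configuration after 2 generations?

.1.1..1.1.1...111111

1.1....1.1.....1111.
.1.1..1.1.1...111111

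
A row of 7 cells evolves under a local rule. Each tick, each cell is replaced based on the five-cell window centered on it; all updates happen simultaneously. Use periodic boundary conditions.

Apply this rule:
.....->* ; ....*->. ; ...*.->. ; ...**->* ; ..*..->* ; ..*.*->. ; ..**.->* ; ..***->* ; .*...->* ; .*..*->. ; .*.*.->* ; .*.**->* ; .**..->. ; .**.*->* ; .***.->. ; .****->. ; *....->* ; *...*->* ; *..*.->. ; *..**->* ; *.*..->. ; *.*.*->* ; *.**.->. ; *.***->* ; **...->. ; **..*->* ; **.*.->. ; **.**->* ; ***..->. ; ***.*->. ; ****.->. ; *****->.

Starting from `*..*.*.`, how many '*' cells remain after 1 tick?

tick 1: ....***
count of *: 3

3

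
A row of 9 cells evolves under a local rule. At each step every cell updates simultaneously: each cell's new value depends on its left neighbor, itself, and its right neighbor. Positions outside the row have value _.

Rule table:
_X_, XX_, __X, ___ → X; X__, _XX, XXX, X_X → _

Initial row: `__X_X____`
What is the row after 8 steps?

XXX_X_XXX
__X_X___X
XXX_X_XXX  (repeats step 1; period 2)
step 8: __X_X___X

__X_X___X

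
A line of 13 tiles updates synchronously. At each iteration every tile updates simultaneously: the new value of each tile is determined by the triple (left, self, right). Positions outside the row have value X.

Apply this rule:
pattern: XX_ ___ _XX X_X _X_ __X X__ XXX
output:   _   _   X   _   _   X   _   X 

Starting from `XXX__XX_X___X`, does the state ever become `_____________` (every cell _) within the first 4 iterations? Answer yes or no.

XX__XX_____XX
X__XX_____XXX
__XX_____XXXX
_XX_____XXXXX
iteration 4 is _XX_____XXXXX, still not uniform _

no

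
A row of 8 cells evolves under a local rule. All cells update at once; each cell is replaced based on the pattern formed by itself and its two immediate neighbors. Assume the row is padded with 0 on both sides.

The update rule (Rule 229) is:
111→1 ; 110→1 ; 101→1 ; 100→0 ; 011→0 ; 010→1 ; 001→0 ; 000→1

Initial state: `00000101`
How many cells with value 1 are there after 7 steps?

step 1: 11110111
step 2: 01111011
step 3: 00111101
step 4: 10011111
step 5: 10001111
step 6: 10100111
step 7: 11100011
count of 1: 5

5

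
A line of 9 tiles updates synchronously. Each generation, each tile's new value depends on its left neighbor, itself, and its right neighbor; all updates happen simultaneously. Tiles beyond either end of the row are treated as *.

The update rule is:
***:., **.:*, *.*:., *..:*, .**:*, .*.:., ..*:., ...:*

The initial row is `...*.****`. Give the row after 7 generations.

...**.**.

**...*...
.***..**.
.*.**.**.
...**.**.
**.**.**.
.*.**.**.  (repeats generation 3; period 3)
generation 7: ...**.**.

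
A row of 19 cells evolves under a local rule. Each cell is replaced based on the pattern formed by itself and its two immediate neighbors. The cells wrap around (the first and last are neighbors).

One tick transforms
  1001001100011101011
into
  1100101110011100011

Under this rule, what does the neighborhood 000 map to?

0

At position 9 the neighborhood is 000; the next row has 0 there.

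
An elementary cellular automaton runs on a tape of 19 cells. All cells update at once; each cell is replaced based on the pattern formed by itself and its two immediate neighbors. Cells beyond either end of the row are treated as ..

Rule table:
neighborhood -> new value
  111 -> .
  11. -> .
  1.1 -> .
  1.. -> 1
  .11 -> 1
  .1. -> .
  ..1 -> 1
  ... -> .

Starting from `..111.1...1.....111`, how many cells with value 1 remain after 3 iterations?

7

iteration 1: .11....1.1.1...11..
iteration 2: 11.1..1.....1.11.1.
iteration 3: 1...11.1...1..1...1
count of 1: 7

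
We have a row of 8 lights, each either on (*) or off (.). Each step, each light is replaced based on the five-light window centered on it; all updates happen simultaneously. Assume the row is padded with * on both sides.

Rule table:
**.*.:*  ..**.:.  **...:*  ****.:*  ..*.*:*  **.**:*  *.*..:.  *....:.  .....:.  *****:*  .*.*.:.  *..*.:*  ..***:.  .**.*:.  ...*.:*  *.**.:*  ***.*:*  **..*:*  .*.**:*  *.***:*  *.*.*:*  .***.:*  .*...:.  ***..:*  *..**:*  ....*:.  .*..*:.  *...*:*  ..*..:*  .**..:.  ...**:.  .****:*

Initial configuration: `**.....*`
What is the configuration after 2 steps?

****....

***.....
****....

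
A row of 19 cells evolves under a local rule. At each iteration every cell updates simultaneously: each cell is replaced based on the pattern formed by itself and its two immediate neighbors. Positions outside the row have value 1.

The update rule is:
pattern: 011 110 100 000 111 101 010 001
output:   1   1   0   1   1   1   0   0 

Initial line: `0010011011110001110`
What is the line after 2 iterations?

0111011111111011111

0000011111110101111
0111011111111011111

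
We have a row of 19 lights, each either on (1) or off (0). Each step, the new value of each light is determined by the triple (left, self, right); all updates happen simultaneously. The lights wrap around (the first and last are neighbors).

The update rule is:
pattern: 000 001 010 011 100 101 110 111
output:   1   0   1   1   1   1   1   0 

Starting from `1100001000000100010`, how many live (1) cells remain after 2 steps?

9

1111101111110111011
0000111000011101110
count of 1: 9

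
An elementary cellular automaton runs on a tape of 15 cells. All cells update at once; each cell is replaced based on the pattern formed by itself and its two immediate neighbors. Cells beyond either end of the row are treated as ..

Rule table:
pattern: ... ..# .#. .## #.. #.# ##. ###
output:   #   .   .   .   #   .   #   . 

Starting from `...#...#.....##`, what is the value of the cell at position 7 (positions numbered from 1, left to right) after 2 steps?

#

##..##..####..#
.##..##....##..
position 7 holds #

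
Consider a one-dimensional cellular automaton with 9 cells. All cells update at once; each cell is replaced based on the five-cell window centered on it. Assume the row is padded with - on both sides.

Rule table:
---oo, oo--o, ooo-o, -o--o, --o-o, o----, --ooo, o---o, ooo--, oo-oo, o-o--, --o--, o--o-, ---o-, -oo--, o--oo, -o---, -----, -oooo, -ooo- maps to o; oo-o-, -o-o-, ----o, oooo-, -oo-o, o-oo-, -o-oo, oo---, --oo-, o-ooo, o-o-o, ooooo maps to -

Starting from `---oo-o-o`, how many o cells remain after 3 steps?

5

o-o-----o
o-oooo-oo
o--o-oo-o
count of o: 5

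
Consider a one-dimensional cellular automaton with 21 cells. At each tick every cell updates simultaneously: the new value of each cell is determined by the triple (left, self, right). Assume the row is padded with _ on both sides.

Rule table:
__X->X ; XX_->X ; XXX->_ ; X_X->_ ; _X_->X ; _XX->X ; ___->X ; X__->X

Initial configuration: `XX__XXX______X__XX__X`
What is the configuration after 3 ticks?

XXXXX_XXXXXXXXXXXXXXX

XXXXX_XXXXXXXXXXXXXXX
X___X_X_____________X
XXXXX_XXXXXXXXXXXXXXX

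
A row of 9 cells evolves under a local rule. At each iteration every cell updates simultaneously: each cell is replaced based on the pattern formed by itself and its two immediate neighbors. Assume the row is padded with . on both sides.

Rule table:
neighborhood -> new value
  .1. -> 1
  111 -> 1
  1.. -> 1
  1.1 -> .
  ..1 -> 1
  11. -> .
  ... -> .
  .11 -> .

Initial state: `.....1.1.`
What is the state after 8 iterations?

.1.1...1.

....11.11
...1.....
..111....
.1.1.1...
11.1.11..
...1...1.
..111.111
.1.1...1.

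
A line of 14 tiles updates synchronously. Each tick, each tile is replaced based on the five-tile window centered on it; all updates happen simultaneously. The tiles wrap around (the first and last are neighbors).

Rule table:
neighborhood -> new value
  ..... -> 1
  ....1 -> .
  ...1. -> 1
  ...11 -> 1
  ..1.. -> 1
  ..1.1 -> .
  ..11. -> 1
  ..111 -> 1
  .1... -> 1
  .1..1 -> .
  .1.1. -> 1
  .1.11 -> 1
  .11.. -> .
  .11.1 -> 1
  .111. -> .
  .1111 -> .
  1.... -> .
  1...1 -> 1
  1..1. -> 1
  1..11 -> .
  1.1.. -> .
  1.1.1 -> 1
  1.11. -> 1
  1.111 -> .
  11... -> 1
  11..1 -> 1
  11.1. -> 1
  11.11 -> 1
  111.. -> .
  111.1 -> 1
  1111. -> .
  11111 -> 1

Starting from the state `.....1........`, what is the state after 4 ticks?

111.111.111111
1.11..11..1111
111.1.1.1.1.1.
..111111111111

..111111111111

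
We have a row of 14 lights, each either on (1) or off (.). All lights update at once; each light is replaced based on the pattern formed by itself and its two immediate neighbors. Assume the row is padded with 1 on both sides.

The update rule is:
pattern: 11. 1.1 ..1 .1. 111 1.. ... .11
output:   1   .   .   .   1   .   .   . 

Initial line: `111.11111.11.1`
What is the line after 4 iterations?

111.....1.....

111..1111..1..
111...111.....
111....11.....
111.....1.....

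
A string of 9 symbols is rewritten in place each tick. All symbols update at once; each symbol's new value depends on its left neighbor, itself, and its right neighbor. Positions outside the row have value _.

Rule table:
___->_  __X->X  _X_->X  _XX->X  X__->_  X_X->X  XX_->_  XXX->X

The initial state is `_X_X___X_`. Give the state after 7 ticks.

XX_______

XXXX__XX_
XXX__XX__
XX__XX___
X__XX____
X_XX_____
XXX______
XX_______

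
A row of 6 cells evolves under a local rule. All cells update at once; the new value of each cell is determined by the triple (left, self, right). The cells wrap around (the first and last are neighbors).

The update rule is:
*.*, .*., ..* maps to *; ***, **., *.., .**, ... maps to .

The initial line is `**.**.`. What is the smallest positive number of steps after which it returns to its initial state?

step 1: ..*..*
step 2: .**.**
step 3: *..*..
step 4: *.**.*
step 5: .*..*.
step 6: **.**.

6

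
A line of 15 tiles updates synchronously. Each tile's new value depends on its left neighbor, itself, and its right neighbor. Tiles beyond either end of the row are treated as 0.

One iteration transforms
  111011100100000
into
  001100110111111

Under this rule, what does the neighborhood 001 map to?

0

At position 8 the neighborhood is 001; the next row has 0 there.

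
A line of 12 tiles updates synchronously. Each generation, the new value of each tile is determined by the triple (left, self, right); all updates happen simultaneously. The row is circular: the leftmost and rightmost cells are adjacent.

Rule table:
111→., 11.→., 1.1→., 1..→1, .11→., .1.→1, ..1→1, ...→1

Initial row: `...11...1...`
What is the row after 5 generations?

generation 1: 111..1111111
generation 2: ...11.......
generation 3: 111..1111111  (repeats generation 1; period 2)
generation 5: 111..1111111

111..1111111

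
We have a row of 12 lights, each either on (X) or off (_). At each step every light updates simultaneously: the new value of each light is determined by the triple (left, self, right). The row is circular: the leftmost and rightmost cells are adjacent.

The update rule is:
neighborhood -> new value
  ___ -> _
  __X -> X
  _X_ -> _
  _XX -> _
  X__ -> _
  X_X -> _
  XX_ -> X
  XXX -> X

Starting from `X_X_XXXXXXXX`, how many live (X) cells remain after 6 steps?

X____XXXXXXX
X___X_XXXXXX
X__X___XXXXX
X_X___X_XXXX
X____X___XXX
X___X___X_XX
count of X: 5

5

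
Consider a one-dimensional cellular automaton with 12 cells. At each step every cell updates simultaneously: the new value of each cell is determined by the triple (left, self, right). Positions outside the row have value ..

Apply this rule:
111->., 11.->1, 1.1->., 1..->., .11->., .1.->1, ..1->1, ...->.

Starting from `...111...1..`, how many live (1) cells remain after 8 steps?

..1..1..11..
.11.11.1.1..
1.1..1.1.1..
1.1.11.1.1..
1.1..1.1.1..  (repeats step 3; period 2)
step 8: 1.1.11.1.1..
count of 1: 6

6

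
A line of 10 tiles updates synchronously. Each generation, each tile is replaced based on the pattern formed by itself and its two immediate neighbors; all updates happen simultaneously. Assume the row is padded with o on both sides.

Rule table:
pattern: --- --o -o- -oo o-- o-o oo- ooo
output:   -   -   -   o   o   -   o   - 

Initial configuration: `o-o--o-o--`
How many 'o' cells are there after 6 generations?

generation 1: o--o----o-
generation 2: oo--o-----
generation 3: -oo--o----
generation 4: -ooo--o---
generation 5: -o-oo--o--
generation 6: ---ooo--o-
count of o: 4

4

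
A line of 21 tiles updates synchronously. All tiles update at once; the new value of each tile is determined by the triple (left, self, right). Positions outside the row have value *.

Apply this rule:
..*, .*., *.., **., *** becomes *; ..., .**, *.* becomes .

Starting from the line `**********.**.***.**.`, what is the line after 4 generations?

*****************.**.

**********..*..**..*.
***************.****.
***************..***.
*****************.**.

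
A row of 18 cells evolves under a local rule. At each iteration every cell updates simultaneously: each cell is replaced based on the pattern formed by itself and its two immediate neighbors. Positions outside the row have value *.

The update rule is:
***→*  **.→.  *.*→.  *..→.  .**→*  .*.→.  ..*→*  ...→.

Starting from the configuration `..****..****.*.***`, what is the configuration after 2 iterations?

iteration 1: .****..****....***
iteration 2: .***..****....****

.***..****....****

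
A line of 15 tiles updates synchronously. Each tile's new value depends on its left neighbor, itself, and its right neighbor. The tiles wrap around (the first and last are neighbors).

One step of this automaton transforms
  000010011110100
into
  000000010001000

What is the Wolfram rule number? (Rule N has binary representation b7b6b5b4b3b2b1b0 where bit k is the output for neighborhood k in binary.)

40

position 8: 111 → 0  (bit 7 = 0)
position 10: 110 → 0  (bit 6 = 0)
position 11: 101 → 1  (bit 5 = 1)
position 5: 100 → 0  (bit 4 = 0)
position 7: 011 → 1  (bit 3 = 1)
position 4: 010 → 0  (bit 2 = 0)
position 3: 001 → 0  (bit 1 = 0)
position 0: 000 → 0  (bit 0 = 0)
bits b7..b0 = 00101000 = 40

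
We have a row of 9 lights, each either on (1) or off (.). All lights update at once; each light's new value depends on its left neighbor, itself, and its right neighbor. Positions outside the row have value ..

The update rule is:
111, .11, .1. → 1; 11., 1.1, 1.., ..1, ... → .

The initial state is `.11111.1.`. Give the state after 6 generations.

.1.....1.

.1111..1.
.111...1.
.11....1.
.1.....1.
.1.....1.  (fixed point — unchanged through generation 6)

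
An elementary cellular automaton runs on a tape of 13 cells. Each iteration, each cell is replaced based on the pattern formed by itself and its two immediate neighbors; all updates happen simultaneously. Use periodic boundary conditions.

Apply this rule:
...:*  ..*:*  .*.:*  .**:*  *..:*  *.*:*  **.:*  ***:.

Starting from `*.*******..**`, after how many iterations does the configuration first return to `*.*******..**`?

***.....****.
*.*******..**

2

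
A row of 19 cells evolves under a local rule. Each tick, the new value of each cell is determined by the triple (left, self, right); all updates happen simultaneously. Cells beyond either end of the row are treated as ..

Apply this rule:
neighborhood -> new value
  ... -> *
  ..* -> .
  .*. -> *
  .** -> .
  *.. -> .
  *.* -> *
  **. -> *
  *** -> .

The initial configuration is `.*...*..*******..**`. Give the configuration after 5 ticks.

tick 1: .*.*.*........*...*
tick 2: .*****.******.*.*.*
tick 3: .....**.....*******
tick 4: ****..*.***.......*
tick 5: ...*..**..*.*****.*

...*..**..*.*****.*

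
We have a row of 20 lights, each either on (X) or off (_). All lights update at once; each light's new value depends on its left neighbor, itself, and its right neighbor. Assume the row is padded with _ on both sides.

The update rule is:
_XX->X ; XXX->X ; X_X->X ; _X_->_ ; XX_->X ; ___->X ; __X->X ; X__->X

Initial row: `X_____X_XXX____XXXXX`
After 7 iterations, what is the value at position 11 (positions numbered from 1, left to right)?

X

_XXXXX_XXXXXXXXXXXXX
XXXXXXXXXXXXXXXXXXXX
XXXXXXXXXXXXXXXXXXXX  (fixed point — unchanged through iteration 7)
position 11 holds X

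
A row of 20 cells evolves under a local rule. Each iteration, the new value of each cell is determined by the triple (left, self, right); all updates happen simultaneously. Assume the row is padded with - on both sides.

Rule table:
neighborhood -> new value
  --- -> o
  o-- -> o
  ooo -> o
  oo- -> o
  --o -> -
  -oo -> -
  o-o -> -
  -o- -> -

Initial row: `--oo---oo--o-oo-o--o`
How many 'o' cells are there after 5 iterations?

11

o--ooo--oo----o--o--
-o--ooo--oooo--o--oo
--o--ooo--oooo--o--o
o--o--ooo--oooo--o--
-o--o--ooo--oooo--oo
count of o: 11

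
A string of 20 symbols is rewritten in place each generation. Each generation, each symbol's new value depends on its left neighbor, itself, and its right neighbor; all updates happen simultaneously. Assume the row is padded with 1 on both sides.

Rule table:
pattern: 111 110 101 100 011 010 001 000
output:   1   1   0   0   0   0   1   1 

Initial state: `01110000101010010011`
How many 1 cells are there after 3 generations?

00110111000000100101
01010011011111001000
00000101001111010011
count of 1: 9

9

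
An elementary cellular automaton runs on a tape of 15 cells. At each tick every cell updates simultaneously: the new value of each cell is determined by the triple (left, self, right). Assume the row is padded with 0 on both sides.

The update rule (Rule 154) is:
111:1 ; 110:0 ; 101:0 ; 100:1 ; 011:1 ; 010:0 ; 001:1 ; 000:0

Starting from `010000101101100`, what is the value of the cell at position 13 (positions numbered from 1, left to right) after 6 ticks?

1

tick 1: 101001001001010
tick 2: 000110110110001
tick 3: 001100100101010
tick 4: 011011011000001
tick 5: 110010010100010
tick 6: 101101100010101
position 13 holds 1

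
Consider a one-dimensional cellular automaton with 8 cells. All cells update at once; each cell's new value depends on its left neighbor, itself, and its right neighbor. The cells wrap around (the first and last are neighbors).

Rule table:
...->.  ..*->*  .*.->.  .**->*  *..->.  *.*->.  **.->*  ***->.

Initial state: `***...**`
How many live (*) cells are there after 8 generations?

..*..**.
.*..***.
*..**.*.
..***...
.**.*...
***.....
*.*....*
*.....**
count of *: 3

3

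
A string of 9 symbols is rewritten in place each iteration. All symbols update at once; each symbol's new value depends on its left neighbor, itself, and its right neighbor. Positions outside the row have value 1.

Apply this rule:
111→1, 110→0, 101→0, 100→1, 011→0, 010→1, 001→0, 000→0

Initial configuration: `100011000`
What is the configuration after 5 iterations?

010000100
011000110
000100000
100110000
010001000

010001000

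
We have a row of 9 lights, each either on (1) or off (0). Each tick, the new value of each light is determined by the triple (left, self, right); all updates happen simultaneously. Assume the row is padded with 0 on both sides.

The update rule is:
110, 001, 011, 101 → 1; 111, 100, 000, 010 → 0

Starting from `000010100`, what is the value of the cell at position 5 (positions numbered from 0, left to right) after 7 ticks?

000101000
001010000
010100000
101000000
010000000
100000000
000000000
position 5 holds 0

0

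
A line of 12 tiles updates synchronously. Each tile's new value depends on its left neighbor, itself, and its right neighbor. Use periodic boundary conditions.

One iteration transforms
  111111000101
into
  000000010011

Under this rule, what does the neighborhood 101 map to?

1

At position 10 the neighborhood is 101; the next row has 1 there.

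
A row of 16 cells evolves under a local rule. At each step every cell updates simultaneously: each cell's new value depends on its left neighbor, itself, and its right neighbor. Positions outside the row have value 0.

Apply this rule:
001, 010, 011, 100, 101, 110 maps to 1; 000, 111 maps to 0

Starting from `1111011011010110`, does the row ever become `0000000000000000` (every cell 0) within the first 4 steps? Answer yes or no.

step 1: 1001111111111111
step 2: 1111000000000001
step 3: 1001100000000011
step 4: 1111110000000111
step 4 is 1111110000000111, still not uniform 0

no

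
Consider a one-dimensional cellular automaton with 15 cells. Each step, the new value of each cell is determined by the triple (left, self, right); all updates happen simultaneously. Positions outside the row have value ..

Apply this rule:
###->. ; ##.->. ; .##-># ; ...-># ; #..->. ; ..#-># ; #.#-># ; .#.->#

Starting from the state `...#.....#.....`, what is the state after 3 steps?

####.#####.####
#...##....##...
#.###..####..##

#.###..####..##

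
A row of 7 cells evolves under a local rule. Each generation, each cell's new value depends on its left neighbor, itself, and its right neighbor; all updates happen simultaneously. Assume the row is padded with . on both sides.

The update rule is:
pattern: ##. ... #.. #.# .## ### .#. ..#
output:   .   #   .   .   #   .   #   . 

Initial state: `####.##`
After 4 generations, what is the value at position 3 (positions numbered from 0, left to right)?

#....#.
#.##.#.
#.#..#.
#.#..#.
position 3 holds .

.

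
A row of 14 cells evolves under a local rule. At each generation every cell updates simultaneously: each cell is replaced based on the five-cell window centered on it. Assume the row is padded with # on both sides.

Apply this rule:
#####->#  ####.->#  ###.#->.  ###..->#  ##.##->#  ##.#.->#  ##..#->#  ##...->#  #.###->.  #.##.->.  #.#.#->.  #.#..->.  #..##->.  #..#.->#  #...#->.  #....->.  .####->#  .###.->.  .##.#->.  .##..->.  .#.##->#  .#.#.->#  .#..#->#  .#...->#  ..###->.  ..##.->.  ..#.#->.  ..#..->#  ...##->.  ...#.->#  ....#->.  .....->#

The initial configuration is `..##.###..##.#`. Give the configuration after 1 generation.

#...#..##...#.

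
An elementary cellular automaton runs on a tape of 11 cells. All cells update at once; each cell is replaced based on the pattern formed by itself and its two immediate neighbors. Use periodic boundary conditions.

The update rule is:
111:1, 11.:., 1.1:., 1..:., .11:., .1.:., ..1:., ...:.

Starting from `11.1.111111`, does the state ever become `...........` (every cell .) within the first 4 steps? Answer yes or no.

step 1: 1.....11111
step 2: .......1111
step 3: ........11.
step 4: ...........
all cells are . at step 4

yes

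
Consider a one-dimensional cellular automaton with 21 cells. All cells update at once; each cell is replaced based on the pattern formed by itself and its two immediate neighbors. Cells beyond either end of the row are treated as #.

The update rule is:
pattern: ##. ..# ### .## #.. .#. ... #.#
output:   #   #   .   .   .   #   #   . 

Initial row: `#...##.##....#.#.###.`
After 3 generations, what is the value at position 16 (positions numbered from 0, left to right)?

#.##.#..#.####.#...#.
#..#.#.##....#.#.###.
#.##.#..#.####.#...#.
position 16 holds .

.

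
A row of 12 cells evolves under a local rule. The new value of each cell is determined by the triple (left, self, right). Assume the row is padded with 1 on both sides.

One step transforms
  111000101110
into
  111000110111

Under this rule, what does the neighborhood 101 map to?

At position 7 the neighborhood is 101; the next row has 1 there.

1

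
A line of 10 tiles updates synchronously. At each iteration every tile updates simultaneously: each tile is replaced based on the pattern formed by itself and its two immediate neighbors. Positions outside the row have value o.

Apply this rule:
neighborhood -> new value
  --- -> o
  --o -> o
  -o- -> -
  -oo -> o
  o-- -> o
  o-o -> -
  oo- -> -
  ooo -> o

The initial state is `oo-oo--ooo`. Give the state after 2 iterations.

o--o-ooooo
-oo--ooooo

-oo--ooooo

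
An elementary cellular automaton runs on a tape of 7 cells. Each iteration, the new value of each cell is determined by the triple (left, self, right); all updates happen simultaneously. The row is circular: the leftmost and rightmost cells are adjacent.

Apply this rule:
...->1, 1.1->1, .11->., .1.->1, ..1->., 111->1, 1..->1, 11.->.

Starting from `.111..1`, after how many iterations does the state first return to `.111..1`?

iteration 1: 1.1.1.1
iteration 2: .11111.
iteration 3: ..111.1
iteration 4: 1..1.11
iteration 5: .1.11.1
iteration 6: 111..11
iteration 7: 11.1..1
iteration 8: 1.111..
iteration 9: 11.1.1.
iteration 10: ..11111
iteration 11: 1..111.
iteration 12: 11..1.1
iteration 13: 1.1.11.
iteration 14: 1111..1
iteration 15: 111.1..
iteration 16: .1.111.
iteration 17: .11.1.1
iteration 18: 1..1111
iteration 19: .1..111
iteration 20: 111..1.
iteration 21: .1.1.11
iteration 22: 11111..
iteration 23: .111.1.
iteration 24: ..1.111
iteration 25: 1.11.1.
iteration 26: 11..111
iteration 27: 1.1..11
iteration 28: .111..1

28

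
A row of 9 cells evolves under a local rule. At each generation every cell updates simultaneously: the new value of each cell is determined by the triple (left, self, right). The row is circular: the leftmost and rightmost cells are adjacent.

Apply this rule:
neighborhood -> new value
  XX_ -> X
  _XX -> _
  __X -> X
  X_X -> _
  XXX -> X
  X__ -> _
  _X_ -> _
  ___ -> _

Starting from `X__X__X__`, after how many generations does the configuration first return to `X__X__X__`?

generation 1: __X__X__X
generation 2: _X__X__X_
generation 3: X__X__X__

3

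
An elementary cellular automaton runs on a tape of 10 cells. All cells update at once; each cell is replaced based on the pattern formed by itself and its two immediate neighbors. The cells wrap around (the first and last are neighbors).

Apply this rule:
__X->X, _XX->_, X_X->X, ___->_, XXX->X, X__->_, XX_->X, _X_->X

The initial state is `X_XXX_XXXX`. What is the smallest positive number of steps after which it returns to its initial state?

10

XX_XXX_XXX
XXX_XXX_XX
XXXX_XXX_X
XXXXX_XXX_
_XXXXX_XXX
X_XXXXX_XX
XX_XXXXX_X
XXX_XXXXX_
_XXX_XXXXX
X_XXX_XXXX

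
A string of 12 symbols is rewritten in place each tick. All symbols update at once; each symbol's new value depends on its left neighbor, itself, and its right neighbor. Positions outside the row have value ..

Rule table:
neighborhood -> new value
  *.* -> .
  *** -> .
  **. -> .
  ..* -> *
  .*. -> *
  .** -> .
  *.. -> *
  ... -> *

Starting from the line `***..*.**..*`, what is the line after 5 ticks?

...***...***

...***...***
***...***...
...***...***  (repeats tick 1; period 2)
tick 5: ...***...***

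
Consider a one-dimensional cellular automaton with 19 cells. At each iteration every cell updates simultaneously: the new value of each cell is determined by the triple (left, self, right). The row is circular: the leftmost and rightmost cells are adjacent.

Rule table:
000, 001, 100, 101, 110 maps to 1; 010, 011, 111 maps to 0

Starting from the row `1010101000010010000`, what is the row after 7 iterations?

0101010111101101111
1010101000110110001
1101010111011011110
0110101001101100011
1011010110110111101
1101101011011000110
0110110101101111011

0110110101101111011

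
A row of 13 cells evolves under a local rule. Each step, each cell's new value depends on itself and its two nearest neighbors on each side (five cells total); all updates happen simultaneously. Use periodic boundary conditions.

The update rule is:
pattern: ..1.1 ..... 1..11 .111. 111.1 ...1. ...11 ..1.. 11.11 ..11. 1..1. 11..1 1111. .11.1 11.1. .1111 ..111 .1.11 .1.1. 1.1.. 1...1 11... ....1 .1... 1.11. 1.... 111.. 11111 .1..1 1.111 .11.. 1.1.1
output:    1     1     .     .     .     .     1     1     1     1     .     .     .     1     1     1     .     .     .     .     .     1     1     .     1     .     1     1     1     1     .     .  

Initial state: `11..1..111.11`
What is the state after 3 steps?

.1..11....111
1.1.1.1.11...
1.......1.1..

1.......1.1..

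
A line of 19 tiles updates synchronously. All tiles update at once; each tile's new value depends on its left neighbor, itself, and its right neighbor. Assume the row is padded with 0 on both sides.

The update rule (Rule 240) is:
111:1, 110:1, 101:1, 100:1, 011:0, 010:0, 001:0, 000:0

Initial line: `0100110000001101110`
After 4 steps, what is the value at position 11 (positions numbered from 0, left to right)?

0

step 1: 0010011000000110111
step 2: 0001001100000011011
step 3: 0000100110000001101
step 4: 0000010011000000110
position 11 holds 0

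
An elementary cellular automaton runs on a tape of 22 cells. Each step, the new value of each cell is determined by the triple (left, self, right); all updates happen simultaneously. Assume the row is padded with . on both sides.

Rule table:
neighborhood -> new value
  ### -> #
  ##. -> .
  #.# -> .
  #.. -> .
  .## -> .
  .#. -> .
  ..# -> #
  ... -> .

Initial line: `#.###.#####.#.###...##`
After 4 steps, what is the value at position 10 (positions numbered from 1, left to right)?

.

...#...###.....#...#..
..#...#.#.....#...#...
.#...#.......#...#....
#...#.......#...#.....
position 10 holds .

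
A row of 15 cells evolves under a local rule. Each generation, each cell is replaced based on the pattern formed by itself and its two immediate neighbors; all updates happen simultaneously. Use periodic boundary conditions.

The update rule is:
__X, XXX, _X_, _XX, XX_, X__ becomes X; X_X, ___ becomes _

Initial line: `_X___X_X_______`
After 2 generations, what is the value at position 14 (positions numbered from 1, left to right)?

XXX_XX_XX______
XXX_XX_XXX____X
position 14 holds _

_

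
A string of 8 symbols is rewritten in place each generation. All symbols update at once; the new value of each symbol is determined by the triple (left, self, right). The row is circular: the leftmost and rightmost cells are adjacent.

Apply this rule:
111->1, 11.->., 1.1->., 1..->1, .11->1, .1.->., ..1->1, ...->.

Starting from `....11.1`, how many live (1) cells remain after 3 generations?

generation 1: 1..11...
generation 2: .111.1.1
generation 3: .11.....
count of 1: 2

2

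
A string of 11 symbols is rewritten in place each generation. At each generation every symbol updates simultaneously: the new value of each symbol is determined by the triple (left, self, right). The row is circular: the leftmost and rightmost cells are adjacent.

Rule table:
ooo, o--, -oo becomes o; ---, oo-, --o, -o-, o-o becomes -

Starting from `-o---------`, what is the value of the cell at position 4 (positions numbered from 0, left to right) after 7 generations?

--o--------
---o-------
----o------
-----o-----
------o----
-------o---
--------o--
position 4 holds -

-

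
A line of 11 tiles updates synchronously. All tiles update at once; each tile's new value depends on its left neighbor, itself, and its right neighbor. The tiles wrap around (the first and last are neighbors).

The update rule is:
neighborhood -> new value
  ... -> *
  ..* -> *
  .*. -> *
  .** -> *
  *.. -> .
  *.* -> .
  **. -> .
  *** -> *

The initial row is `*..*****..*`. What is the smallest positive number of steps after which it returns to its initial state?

..*****..**
.*****..**.
*****..**..
****..**..*
***..**..**
**..**..***
*..**..****
..**..*****
.**..*****.
**..*****..
*..*****..*

11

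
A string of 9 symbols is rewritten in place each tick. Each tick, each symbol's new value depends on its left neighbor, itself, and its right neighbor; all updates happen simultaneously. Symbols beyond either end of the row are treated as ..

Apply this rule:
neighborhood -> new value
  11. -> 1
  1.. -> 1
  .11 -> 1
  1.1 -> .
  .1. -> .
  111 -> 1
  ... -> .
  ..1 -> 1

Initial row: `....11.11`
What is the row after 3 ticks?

.11111.11

tick 1: ...111.11
tick 2: ..1111.11
tick 3: .11111.11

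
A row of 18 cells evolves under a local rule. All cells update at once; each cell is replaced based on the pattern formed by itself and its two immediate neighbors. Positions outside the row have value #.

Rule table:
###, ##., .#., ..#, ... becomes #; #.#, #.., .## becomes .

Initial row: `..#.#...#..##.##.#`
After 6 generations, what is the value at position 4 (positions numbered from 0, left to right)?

.##.#.###.#.#..#..
..#.#..##.#.#.##.#
.##.#.#.#.#.#..#..
..#.#.#.#.#.#.##.#
.##.#.#.#.#.#..#..  (repeats generation 3; period 2)
generation 6: ..#.#.#.#.#.#.##.#
position 4 holds #

#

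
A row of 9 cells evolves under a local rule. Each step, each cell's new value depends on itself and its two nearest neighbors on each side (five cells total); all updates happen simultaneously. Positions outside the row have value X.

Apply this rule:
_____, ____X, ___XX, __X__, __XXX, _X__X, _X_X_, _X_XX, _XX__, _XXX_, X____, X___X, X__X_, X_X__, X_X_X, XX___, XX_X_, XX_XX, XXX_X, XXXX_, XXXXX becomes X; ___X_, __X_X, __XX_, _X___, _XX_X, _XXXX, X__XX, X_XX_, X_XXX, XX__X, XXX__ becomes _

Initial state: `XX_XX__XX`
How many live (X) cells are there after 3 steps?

step 1: XXX_X__X_
step 2: XXXXXXX_X
step 3: XXXXXXXX_
count of X: 8

8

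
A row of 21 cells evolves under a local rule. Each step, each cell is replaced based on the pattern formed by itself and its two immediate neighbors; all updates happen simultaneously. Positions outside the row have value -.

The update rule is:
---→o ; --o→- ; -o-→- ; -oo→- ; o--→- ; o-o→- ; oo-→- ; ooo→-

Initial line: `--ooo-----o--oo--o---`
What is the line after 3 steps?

o-----ooo----------oo

step 1: o-----ooo----------oo
step 2: --ooo-----oooooooo---
step 3: o-----ooo----------oo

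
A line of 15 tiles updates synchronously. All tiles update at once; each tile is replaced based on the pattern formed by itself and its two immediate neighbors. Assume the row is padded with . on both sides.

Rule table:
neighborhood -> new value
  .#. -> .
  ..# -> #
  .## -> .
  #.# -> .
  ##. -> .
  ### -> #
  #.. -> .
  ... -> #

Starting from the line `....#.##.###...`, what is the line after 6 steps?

####......#..##
.##..#####..#..
#...#.###..#..#
..##...#..#..#.
##...##..#..#..
...##...#..#..#

...##...#..#..#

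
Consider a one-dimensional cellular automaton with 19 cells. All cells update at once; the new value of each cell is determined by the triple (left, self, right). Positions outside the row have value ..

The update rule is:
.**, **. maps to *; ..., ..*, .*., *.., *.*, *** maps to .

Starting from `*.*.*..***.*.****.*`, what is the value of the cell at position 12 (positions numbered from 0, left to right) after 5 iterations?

.......*.*...*..*..
...................
...................  (fixed point — unchanged through iteration 5)
position 12 holds .

.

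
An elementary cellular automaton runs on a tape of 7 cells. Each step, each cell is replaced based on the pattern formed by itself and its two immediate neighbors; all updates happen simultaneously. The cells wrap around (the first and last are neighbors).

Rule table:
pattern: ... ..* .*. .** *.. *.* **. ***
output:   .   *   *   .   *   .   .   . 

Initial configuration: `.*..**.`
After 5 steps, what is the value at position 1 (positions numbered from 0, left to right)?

.

****..*
....**.
...*..*
*.*****
.......
position 1 holds .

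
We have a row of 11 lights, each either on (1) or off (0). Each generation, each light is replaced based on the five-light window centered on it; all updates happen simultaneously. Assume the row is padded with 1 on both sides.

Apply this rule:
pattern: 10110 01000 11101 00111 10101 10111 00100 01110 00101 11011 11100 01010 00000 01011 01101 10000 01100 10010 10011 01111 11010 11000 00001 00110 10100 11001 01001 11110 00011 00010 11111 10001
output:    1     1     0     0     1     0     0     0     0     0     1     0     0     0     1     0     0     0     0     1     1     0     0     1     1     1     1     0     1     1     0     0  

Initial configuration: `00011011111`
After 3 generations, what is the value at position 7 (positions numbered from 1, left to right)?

1

00111001000
10001100101
10011010000
position 7 holds 1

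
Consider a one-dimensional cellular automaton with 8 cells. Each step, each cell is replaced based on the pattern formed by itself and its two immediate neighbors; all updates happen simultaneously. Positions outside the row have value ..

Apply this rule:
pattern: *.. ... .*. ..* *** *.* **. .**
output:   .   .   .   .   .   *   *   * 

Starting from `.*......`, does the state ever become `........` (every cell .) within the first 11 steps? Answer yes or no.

........
all cells are . at step 1

yes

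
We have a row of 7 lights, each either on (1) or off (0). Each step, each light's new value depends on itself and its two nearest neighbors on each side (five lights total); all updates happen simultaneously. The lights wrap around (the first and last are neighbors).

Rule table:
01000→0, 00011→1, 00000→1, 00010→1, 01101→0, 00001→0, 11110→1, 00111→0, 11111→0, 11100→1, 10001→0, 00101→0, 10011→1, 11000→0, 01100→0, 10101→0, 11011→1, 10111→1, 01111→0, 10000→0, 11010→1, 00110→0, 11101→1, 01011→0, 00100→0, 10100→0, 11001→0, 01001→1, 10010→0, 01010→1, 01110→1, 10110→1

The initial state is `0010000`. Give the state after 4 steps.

0100011
1000100
0001010
0010100

0010100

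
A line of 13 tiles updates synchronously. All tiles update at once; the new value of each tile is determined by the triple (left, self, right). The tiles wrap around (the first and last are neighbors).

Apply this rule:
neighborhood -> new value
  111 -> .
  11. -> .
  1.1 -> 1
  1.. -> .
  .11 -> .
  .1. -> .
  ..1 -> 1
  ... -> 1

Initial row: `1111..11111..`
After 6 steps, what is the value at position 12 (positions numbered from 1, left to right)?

.....1......1
.1111..11111.
1.....1......
..1111..11111
.1.....1.....
1..1111..1111
position 12 holds 1

1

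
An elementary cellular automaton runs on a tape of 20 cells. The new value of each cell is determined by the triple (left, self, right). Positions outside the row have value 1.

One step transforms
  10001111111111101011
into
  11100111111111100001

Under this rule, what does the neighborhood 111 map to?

1

At position 5 the neighborhood is 111; the next row has 1 there.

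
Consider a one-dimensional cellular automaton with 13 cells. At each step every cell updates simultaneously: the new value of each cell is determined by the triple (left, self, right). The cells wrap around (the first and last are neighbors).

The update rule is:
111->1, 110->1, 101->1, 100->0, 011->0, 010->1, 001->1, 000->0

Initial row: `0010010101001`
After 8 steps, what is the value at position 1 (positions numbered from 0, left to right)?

1

0110111111011
1011011111101
1101101111110
0110110111111
1011011011111
1101101101111
1110110110111
1111011011011
position 1 holds 1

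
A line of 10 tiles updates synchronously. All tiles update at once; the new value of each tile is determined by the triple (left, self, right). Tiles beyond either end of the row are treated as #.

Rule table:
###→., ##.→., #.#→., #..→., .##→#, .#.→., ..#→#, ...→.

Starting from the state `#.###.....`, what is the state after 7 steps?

..#......#
.#......##
.......##.
......##..
.....##..#
....##..##
...##..##.

...##..##.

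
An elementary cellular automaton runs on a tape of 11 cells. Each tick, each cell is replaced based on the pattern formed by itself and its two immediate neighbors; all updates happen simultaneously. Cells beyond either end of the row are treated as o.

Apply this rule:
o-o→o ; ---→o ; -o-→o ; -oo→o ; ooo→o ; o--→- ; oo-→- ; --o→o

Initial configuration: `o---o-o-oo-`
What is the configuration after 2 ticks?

-ooooooo-oo

--ooooooo-o
-ooooooo-oo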